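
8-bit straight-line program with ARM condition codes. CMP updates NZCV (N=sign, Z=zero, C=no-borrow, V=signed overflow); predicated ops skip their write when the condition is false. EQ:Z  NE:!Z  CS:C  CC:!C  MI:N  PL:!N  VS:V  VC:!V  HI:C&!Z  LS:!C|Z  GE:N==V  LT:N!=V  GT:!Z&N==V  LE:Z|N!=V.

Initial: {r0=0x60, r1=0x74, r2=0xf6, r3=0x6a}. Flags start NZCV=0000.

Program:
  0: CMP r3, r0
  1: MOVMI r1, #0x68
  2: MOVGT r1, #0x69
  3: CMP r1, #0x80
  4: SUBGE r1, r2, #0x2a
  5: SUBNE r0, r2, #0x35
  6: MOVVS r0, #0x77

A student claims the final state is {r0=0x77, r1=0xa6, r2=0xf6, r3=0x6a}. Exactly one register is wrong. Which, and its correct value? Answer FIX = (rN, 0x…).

FIX = (r1, 0xcc)

[0] flags=0010 → (cmp)
[1] flags=0010 MI?F → skip
[2] flags=0010 GT?T → r1=0x69
[3] flags=1001 → (cmp)
[4] flags=1001 GE?T → r1=0xcc
[5] flags=1001 NE?T → r0=0xc1
[6] flags=1001 VS?T → r0=0x77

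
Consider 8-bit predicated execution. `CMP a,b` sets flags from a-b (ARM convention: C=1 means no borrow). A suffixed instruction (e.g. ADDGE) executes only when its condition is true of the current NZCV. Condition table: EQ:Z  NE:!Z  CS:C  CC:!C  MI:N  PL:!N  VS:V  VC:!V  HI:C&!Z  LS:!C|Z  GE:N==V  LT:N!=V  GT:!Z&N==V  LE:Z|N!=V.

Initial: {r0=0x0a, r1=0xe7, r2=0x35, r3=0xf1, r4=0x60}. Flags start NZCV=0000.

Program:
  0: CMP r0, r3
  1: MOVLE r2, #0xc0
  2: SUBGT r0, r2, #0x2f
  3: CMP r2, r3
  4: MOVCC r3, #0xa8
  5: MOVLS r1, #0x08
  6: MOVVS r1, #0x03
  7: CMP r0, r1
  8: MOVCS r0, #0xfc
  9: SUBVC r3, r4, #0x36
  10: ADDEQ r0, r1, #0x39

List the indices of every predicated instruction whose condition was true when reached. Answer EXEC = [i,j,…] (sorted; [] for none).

EXEC = [2,4,5,9]

0: ✓ CMP  NZCV=0000
1: · MOVLE
2: ✓ SUBGT  r0←0x06
3: ✓ CMP  NZCV=0000
4: ✓ MOVCC  r3←0xa8
5: ✓ MOVLS  r1←0x08
6: · MOVVS
7: ✓ CMP  NZCV=1000
8: · MOVCS
9: ✓ SUBVC  r3←0x2a
10: · ADDEQ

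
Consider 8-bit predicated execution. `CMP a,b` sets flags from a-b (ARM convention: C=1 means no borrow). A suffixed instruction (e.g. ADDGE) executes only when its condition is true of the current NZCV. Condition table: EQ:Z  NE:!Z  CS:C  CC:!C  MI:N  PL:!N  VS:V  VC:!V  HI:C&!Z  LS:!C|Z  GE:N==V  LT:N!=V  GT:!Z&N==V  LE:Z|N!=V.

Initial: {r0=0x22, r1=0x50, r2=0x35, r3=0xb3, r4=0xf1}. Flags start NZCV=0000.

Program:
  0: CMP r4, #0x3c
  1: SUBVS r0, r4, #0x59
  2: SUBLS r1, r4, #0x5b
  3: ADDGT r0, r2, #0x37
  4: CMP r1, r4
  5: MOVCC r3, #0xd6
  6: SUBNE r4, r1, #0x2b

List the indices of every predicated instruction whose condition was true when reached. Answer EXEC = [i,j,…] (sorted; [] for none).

EXEC = [5,6]

0: ✓ CMP  NZCV=1010
1: · SUBVS
2: · SUBLS
3: · ADDGT
4: ✓ CMP  NZCV=0000
5: ✓ MOVCC  r3←0xd6
6: ✓ SUBNE  r4←0x25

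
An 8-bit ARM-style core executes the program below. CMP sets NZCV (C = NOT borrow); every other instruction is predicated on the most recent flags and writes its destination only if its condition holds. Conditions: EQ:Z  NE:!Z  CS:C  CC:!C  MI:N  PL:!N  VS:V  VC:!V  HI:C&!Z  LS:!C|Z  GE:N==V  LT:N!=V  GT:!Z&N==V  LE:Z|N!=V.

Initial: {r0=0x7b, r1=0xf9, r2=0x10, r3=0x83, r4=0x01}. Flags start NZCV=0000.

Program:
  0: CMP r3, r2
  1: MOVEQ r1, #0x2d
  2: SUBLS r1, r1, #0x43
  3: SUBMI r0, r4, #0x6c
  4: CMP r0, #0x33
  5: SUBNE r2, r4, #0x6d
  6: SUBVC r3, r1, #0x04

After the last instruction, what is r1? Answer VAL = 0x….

[0] flags=0011 → (cmp)
[1] flags=0011 EQ?F → skip
[2] flags=0011 LS?F → skip
[3] flags=0011 MI?F → skip
[4] flags=0010 → (cmp)
[5] flags=0010 NE?T → r2=0x94
[6] flags=0010 VC?T → r3=0xf5

VAL = 0xf9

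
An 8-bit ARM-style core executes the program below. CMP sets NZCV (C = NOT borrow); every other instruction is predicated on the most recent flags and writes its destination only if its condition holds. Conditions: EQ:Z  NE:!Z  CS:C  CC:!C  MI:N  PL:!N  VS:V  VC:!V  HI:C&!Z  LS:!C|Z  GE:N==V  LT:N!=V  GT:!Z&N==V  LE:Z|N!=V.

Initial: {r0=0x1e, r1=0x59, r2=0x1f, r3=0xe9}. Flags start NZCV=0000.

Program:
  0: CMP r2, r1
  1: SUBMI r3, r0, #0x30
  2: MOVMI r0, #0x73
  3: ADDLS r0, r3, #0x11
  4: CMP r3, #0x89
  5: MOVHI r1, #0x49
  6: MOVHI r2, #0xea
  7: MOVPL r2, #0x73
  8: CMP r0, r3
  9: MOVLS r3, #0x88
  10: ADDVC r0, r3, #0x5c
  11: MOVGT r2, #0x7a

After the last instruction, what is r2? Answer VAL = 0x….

[0] flags=1000 → (cmp)
[1] flags=1000 MI?T → r3=0xee
[2] flags=1000 MI?T → r0=0x73
[3] flags=1000 LS?T → r0=0xff
[4] flags=0010 → (cmp)
[5] flags=0010 HI?T → r1=0x49
[6] flags=0010 HI?T → r2=0xea
[7] flags=0010 PL?T → r2=0x73
[8] flags=0010 → (cmp)
[9] flags=0010 LS?F → skip
[10] flags=0010 VC?T → r0=0x4a
[11] flags=0010 GT?T → r2=0x7a

VAL = 0x7a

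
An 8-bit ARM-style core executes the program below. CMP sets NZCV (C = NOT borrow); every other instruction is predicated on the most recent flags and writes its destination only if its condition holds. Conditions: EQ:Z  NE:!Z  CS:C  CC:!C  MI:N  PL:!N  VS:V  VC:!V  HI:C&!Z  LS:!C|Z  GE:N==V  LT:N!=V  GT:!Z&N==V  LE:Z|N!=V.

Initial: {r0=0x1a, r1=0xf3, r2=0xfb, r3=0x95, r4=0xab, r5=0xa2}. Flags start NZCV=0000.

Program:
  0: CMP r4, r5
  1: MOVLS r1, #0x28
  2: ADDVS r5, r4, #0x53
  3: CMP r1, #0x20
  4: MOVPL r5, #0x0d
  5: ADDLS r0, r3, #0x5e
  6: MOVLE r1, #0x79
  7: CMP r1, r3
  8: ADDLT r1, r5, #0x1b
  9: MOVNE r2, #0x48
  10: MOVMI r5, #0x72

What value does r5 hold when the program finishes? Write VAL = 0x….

[0] flags=0010 → (cmp)
[1] flags=0010 LS?F → skip
[2] flags=0010 VS?F → skip
[3] flags=1010 → (cmp)
[4] flags=1010 PL?F → skip
[5] flags=1010 LS?F → skip
[6] flags=1010 LE?T → r1=0x79
[7] flags=1001 → (cmp)
[8] flags=1001 LT?F → skip
[9] flags=1001 NE?T → r2=0x48
[10] flags=1001 MI?T → r5=0x72

VAL = 0x72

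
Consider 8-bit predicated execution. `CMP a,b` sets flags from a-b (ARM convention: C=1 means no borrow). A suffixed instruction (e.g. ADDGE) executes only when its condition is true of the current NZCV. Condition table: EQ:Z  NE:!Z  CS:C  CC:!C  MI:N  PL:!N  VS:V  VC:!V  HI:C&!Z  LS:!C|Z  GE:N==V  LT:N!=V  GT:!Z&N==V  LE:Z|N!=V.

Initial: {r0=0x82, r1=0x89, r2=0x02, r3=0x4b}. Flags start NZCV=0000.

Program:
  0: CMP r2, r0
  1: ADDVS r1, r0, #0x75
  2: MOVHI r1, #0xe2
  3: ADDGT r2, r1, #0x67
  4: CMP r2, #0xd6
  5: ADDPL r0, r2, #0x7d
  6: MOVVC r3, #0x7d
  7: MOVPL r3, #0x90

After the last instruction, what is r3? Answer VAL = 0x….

VAL = 0x4b

0: ✓ CMP  NZCV=1001
1: ✓ ADDVS  r1←0xf7
2: · MOVHI
3: ✓ ADDGT  r2←0x5e
4: ✓ CMP  NZCV=1001
5: · ADDPL
6: · MOVVC
7: · MOVPL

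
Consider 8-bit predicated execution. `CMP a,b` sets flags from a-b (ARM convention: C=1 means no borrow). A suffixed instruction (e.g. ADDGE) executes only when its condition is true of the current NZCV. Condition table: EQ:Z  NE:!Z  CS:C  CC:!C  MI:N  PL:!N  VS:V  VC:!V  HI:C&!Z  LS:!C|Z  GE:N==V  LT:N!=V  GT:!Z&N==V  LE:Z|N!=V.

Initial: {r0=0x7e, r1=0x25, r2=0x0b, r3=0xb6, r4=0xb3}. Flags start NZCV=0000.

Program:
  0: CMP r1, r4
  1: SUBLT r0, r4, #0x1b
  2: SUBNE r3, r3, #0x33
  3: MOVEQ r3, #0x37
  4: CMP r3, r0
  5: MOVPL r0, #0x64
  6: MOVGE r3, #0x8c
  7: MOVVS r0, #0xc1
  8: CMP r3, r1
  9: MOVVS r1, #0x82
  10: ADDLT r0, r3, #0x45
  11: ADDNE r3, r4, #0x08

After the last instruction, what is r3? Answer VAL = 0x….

[0] flags=0000 → (cmp)
[1] flags=0000 LT?F → skip
[2] flags=0000 NE?T → r3=0x83
[3] flags=0000 EQ?F → skip
[4] flags=0011 → (cmp)
[5] flags=0011 PL?T → r0=0x64
[6] flags=0011 GE?F → skip
[7] flags=0011 VS?T → r0=0xc1
[8] flags=0011 → (cmp)
[9] flags=0011 VS?T → r1=0x82
[10] flags=0011 LT?T → r0=0xc8
[11] flags=0011 NE?T → r3=0xbb

VAL = 0xbb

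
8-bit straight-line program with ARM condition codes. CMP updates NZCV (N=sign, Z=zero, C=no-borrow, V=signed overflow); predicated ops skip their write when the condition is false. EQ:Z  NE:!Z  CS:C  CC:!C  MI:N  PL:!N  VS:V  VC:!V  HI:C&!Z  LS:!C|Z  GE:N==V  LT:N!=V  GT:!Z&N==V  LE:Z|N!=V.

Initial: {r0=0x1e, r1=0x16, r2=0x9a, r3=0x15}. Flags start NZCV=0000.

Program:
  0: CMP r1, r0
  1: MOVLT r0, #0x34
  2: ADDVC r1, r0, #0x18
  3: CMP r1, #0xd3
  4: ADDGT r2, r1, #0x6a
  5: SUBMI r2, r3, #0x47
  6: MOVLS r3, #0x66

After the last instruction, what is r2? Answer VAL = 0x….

VAL = 0xb6

0: ✓ CMP  NZCV=1000
1: ✓ MOVLT  r0←0x34
2: ✓ ADDVC  r1←0x4c
3: ✓ CMP  NZCV=0000
4: ✓ ADDGT  r2←0xb6
5: · SUBMI
6: ✓ MOVLS  r3←0x66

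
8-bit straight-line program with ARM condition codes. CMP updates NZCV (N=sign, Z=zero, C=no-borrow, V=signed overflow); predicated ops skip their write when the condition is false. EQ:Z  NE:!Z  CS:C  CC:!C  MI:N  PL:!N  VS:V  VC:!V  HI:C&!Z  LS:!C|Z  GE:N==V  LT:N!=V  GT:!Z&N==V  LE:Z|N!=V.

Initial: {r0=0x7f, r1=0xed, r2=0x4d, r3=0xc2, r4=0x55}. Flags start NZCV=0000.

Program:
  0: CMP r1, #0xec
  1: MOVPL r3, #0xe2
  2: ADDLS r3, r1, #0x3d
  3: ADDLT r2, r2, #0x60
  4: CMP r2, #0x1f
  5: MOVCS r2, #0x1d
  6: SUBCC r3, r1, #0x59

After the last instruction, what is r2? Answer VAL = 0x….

VAL = 0x1d

[0] flags=0010 → (cmp)
[1] flags=0010 PL?T → r3=0xe2
[2] flags=0010 LS?F → skip
[3] flags=0010 LT?F → skip
[4] flags=0010 → (cmp)
[5] flags=0010 CS?T → r2=0x1d
[6] flags=0010 CC?F → skip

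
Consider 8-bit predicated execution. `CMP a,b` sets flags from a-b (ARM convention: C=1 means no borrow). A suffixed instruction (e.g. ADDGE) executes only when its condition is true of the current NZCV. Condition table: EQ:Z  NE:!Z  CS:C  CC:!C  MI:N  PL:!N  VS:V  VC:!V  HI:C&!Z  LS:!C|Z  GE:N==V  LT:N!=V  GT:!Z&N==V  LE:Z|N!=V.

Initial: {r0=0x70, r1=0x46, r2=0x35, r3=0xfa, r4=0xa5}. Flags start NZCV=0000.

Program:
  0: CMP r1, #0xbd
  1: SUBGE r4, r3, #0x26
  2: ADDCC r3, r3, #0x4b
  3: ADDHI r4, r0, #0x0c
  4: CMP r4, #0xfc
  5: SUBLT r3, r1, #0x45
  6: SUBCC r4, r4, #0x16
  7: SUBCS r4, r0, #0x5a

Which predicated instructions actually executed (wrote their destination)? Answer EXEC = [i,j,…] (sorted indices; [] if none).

0: ✓ CMP  NZCV=1001
1: ✓ SUBGE  r4←0xd4
2: ✓ ADDCC  r3←0x45
3: · ADDHI
4: ✓ CMP  NZCV=1000
5: ✓ SUBLT  r3←0x01
6: ✓ SUBCC  r4←0xbe
7: · SUBCS

EXEC = [1,2,5,6]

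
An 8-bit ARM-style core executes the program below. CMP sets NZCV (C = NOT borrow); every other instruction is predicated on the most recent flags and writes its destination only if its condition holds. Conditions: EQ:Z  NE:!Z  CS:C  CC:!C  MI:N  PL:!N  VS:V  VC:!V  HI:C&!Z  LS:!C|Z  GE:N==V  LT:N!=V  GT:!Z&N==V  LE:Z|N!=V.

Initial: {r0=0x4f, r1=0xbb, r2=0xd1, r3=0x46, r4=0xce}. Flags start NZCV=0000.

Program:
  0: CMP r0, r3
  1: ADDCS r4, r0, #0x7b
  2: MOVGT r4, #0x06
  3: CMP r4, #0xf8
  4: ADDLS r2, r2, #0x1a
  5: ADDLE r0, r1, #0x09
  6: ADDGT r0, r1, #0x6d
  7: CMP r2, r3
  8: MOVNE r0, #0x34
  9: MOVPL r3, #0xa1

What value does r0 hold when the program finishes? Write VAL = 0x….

VAL = 0x34

[0] flags=0010 → (cmp)
[1] flags=0010 CS?T → r4=0xca
[2] flags=0010 GT?T → r4=0x06
[3] flags=0000 → (cmp)
[4] flags=0000 LS?T → r2=0xeb
[5] flags=0000 LE?F → skip
[6] flags=0000 GT?T → r0=0x28
[7] flags=1010 → (cmp)
[8] flags=1010 NE?T → r0=0x34
[9] flags=1010 PL?F → skip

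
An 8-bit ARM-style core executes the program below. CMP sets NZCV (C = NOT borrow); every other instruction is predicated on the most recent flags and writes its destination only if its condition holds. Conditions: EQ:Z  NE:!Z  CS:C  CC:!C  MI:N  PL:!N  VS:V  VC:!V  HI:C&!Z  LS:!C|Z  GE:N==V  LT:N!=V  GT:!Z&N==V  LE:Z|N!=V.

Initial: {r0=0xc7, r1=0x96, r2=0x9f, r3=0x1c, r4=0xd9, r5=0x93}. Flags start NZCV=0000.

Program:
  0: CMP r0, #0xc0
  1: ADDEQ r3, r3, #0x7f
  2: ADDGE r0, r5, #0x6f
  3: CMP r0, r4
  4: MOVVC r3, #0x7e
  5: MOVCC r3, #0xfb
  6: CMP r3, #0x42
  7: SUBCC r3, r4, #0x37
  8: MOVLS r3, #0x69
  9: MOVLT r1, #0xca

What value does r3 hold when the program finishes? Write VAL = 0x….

VAL = 0xfb

[0] flags=0010 → (cmp)
[1] flags=0010 EQ?F → skip
[2] flags=0010 GE?T → r0=0x02
[3] flags=0000 → (cmp)
[4] flags=0000 VC?T → r3=0x7e
[5] flags=0000 CC?T → r3=0xfb
[6] flags=1010 → (cmp)
[7] flags=1010 CC?F → skip
[8] flags=1010 LS?F → skip
[9] flags=1010 LT?T → r1=0xca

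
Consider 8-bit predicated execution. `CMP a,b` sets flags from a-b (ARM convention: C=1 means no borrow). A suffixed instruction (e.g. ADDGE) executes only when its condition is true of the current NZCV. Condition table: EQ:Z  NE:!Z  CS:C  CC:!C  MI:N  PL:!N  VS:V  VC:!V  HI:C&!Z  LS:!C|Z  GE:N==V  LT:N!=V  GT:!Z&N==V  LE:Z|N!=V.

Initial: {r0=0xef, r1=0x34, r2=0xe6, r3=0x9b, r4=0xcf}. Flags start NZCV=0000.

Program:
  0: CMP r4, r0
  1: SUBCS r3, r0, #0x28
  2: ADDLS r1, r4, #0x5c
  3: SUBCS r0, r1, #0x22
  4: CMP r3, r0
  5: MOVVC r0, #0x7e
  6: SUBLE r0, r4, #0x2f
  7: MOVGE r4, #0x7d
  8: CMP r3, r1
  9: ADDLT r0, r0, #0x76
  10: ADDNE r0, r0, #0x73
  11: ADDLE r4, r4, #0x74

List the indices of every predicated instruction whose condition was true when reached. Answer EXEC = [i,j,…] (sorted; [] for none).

EXEC = [2,5,6,9,10,11]

0: ✓ CMP  NZCV=1000
1: · SUBCS
2: ✓ ADDLS  r1←0x2b
3: · SUBCS
4: ✓ CMP  NZCV=1000
5: ✓ MOVVC  r0←0x7e
6: ✓ SUBLE  r0←0xa0
7: · MOVGE
8: ✓ CMP  NZCV=0011
9: ✓ ADDLT  r0←0x16
10: ✓ ADDNE  r0←0x89
11: ✓ ADDLE  r4←0x43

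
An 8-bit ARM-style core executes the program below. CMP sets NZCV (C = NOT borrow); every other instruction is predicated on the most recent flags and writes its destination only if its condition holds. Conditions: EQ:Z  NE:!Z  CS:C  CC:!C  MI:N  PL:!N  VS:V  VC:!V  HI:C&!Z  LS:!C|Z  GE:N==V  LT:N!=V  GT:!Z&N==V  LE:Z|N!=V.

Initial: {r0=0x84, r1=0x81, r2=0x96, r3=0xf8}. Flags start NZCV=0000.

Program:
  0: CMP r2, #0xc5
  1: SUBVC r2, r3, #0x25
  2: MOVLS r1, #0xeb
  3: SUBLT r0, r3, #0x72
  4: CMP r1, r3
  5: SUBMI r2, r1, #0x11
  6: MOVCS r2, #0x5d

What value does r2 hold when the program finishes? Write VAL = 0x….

[0] flags=1000 → (cmp)
[1] flags=1000 VC?T → r2=0xd3
[2] flags=1000 LS?T → r1=0xeb
[3] flags=1000 LT?T → r0=0x86
[4] flags=1000 → (cmp)
[5] flags=1000 MI?T → r2=0xda
[6] flags=1000 CS?F → skip

VAL = 0xda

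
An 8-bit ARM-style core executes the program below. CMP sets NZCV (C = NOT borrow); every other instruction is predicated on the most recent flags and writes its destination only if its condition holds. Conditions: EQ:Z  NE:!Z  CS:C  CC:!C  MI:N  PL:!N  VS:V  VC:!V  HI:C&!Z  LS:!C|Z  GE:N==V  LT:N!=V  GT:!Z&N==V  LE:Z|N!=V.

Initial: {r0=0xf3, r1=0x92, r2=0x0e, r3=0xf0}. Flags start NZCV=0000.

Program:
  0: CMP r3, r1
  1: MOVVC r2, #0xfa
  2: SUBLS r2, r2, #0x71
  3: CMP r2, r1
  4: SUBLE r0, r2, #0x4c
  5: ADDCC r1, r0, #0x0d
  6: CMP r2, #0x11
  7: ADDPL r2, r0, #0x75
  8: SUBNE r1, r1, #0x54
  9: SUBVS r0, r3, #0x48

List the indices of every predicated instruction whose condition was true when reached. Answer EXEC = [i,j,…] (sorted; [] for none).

[0] flags=0010 → (cmp)
[1] flags=0010 VC?T → r2=0xfa
[2] flags=0010 LS?F → skip
[3] flags=0010 → (cmp)
[4] flags=0010 LE?F → skip
[5] flags=0010 CC?F → skip
[6] flags=1010 → (cmp)
[7] flags=1010 PL?F → skip
[8] flags=1010 NE?T → r1=0x3e
[9] flags=1010 VS?F → skip

EXEC = [1,8]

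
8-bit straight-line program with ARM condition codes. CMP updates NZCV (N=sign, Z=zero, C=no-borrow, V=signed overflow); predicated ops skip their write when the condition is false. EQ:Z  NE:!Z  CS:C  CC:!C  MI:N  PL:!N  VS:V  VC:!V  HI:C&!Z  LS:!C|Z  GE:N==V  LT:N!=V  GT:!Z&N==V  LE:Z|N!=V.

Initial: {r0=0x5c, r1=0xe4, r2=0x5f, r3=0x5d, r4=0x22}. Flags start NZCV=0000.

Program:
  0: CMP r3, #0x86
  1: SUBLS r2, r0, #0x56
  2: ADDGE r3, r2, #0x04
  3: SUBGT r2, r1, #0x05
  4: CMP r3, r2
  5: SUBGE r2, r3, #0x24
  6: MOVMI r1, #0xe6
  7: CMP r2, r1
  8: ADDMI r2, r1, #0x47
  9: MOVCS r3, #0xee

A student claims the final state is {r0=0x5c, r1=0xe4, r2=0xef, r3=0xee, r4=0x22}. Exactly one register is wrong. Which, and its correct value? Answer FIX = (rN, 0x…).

0: ✓ CMP  NZCV=1001
1: ✓ SUBLS  r2←0x06
2: ✓ ADDGE  r3←0x0a
3: ✓ SUBGT  r2←0xdf
4: ✓ CMP  NZCV=0000
5: ✓ SUBGE  r2←0xe6
6: · MOVMI
7: ✓ CMP  NZCV=0010
8: · ADDMI
9: ✓ MOVCS  r3←0xee

FIX = (r2, 0xe6)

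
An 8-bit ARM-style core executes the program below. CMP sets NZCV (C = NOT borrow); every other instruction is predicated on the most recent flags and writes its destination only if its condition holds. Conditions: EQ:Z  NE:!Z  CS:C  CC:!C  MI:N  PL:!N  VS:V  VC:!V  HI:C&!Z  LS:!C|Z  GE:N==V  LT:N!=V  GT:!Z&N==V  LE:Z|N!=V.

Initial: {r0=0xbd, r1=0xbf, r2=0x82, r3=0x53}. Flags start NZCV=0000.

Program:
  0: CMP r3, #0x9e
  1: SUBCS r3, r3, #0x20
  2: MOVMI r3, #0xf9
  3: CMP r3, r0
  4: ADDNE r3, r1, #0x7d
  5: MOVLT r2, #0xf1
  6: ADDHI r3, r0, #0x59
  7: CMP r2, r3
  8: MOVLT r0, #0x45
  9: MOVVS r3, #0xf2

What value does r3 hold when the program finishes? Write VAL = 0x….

[0] flags=1001 → (cmp)
[1] flags=1001 CS?F → skip
[2] flags=1001 MI?T → r3=0xf9
[3] flags=0010 → (cmp)
[4] flags=0010 NE?T → r3=0x3c
[5] flags=0010 LT?F → skip
[6] flags=0010 HI?T → r3=0x16
[7] flags=0011 → (cmp)
[8] flags=0011 LT?T → r0=0x45
[9] flags=0011 VS?T → r3=0xf2

VAL = 0xf2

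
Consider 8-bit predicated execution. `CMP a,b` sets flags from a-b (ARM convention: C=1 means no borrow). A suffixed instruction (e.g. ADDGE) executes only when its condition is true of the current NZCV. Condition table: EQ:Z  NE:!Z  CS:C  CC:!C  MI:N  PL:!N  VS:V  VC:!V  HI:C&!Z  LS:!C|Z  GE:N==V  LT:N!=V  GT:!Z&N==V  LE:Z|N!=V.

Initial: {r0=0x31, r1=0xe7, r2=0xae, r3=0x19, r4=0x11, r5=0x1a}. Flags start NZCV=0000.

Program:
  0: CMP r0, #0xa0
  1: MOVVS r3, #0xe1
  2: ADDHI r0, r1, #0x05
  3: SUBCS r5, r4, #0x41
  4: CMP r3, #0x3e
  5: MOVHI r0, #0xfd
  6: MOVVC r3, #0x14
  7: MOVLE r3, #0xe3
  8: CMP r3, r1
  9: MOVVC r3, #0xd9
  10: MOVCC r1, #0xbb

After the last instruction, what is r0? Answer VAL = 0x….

0: ✓ CMP  NZCV=1001
1: ✓ MOVVS  r3←0xe1
2: · ADDHI
3: · SUBCS
4: ✓ CMP  NZCV=1010
5: ✓ MOVHI  r0←0xfd
6: ✓ MOVVC  r3←0x14
7: ✓ MOVLE  r3←0xe3
8: ✓ CMP  NZCV=1000
9: ✓ MOVVC  r3←0xd9
10: ✓ MOVCC  r1←0xbb

VAL = 0xfd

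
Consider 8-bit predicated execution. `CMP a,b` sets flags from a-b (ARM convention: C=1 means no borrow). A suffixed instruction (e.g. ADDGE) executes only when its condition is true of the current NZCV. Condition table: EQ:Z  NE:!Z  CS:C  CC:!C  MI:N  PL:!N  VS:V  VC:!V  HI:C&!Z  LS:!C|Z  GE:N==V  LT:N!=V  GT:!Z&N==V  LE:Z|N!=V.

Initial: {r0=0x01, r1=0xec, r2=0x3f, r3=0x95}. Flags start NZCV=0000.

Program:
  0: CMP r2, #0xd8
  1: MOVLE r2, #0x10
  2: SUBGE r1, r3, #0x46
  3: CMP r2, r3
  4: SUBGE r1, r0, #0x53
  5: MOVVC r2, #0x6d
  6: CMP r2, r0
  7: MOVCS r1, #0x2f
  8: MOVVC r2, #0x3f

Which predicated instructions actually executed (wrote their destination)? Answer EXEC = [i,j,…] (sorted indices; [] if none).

EXEC = [2,4,7,8]

[0] flags=0000 → (cmp)
[1] flags=0000 LE?F → skip
[2] flags=0000 GE?T → r1=0x4f
[3] flags=1001 → (cmp)
[4] flags=1001 GE?T → r1=0xae
[5] flags=1001 VC?F → skip
[6] flags=0010 → (cmp)
[7] flags=0010 CS?T → r1=0x2f
[8] flags=0010 VC?T → r2=0x3f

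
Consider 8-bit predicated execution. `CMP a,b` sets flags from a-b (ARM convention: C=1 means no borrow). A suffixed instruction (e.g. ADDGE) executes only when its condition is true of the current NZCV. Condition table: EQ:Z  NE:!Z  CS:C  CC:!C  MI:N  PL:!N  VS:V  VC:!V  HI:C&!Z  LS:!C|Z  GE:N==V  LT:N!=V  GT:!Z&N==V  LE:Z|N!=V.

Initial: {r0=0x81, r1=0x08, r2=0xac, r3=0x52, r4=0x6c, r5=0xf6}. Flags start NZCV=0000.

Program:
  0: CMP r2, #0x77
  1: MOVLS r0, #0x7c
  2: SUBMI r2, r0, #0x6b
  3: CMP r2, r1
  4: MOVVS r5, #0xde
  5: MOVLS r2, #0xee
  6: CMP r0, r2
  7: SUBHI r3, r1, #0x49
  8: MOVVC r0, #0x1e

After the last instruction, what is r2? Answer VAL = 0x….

VAL = 0xac

[0] flags=0011 → (cmp)
[1] flags=0011 LS?F → skip
[2] flags=0011 MI?F → skip
[3] flags=1010 → (cmp)
[4] flags=1010 VS?F → skip
[5] flags=1010 LS?F → skip
[6] flags=1000 → (cmp)
[7] flags=1000 HI?F → skip
[8] flags=1000 VC?T → r0=0x1e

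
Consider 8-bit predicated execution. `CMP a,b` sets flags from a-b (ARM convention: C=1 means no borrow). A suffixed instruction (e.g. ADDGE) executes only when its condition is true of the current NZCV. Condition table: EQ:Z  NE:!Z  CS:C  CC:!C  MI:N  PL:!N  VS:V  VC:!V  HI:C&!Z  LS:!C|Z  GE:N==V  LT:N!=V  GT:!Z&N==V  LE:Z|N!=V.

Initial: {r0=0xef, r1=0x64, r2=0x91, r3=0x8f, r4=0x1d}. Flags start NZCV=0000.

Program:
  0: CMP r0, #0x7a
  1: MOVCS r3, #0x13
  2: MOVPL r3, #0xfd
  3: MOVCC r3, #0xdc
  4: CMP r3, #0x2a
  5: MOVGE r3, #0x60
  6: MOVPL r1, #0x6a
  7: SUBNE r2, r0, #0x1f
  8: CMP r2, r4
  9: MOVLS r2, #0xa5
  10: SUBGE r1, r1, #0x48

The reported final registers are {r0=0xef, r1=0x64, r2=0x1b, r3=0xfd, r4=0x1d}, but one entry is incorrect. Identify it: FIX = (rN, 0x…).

FIX = (r2, 0xd0)

0: ✓ CMP  NZCV=0011
1: ✓ MOVCS  r3←0x13
2: ✓ MOVPL  r3←0xfd
3: · MOVCC
4: ✓ CMP  NZCV=1010
5: · MOVGE
6: · MOVPL
7: ✓ SUBNE  r2←0xd0
8: ✓ CMP  NZCV=1010
9: · MOVLS
10: · SUBGE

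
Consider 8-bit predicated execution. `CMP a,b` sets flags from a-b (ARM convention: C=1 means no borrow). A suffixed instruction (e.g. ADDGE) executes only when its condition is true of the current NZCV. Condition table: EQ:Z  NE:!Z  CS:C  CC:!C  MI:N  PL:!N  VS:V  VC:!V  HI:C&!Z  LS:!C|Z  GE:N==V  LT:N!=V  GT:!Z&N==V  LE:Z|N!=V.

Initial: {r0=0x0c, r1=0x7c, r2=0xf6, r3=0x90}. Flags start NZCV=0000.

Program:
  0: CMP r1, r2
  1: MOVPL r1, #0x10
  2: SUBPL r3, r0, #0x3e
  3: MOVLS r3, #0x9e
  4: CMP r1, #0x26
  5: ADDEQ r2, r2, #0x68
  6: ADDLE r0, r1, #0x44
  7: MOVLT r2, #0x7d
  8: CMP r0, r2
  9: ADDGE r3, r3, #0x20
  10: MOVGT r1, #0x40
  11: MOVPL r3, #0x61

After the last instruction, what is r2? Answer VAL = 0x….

VAL = 0xf6

0: ✓ CMP  NZCV=1001
1: · MOVPL
2: · SUBPL
3: ✓ MOVLS  r3←0x9e
4: ✓ CMP  NZCV=0010
5: · ADDEQ
6: · ADDLE
7: · MOVLT
8: ✓ CMP  NZCV=0000
9: ✓ ADDGE  r3←0xbe
10: ✓ MOVGT  r1←0x40
11: ✓ MOVPL  r3←0x61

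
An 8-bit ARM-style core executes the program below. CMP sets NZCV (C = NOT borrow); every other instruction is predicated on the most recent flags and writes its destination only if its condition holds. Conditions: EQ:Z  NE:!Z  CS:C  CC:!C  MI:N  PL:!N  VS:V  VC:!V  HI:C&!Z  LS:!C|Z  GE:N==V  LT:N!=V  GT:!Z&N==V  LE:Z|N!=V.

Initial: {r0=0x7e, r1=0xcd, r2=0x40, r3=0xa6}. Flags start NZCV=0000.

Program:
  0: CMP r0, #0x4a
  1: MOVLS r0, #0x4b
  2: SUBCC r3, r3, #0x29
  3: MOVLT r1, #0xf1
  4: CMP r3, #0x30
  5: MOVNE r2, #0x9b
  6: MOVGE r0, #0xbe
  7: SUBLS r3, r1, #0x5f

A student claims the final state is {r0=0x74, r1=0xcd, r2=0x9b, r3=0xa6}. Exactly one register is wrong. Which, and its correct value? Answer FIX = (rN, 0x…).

[0] flags=0010 → (cmp)
[1] flags=0010 LS?F → skip
[2] flags=0010 CC?F → skip
[3] flags=0010 LT?F → skip
[4] flags=0011 → (cmp)
[5] flags=0011 NE?T → r2=0x9b
[6] flags=0011 GE?F → skip
[7] flags=0011 LS?F → skip

FIX = (r0, 0x7e)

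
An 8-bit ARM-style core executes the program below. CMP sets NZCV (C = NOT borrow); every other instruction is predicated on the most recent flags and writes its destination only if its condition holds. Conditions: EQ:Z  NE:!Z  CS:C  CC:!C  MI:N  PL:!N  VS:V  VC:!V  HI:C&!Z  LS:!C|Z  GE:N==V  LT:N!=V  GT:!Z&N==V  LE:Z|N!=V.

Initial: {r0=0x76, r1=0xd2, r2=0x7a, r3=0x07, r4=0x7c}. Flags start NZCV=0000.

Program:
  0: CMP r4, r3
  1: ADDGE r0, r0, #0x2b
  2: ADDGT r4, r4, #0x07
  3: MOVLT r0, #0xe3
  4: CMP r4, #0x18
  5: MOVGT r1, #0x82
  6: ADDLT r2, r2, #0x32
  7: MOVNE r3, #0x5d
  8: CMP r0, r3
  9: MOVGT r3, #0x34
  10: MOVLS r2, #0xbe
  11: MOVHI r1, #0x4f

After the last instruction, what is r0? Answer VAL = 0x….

[0] flags=0010 → (cmp)
[1] flags=0010 GE?T → r0=0xa1
[2] flags=0010 GT?T → r4=0x83
[3] flags=0010 LT?F → skip
[4] flags=0011 → (cmp)
[5] flags=0011 GT?F → skip
[6] flags=0011 LT?T → r2=0xac
[7] flags=0011 NE?T → r3=0x5d
[8] flags=0011 → (cmp)
[9] flags=0011 GT?F → skip
[10] flags=0011 LS?F → skip
[11] flags=0011 HI?T → r1=0x4f

VAL = 0xa1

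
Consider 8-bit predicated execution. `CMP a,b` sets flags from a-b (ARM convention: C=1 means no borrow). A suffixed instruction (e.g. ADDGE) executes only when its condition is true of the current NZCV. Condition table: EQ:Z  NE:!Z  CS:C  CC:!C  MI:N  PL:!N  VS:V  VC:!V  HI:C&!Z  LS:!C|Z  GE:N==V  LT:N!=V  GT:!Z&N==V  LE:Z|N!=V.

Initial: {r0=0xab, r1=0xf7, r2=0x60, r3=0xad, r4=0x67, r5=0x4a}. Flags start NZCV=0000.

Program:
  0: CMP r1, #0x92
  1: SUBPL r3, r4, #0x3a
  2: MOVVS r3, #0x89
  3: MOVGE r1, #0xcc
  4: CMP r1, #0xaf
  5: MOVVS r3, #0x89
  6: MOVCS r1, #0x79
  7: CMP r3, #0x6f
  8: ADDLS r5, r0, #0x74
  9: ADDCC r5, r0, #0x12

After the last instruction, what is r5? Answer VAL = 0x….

[0] flags=0010 → (cmp)
[1] flags=0010 PL?T → r3=0x2d
[2] flags=0010 VS?F → skip
[3] flags=0010 GE?T → r1=0xcc
[4] flags=0010 → (cmp)
[5] flags=0010 VS?F → skip
[6] flags=0010 CS?T → r1=0x79
[7] flags=1000 → (cmp)
[8] flags=1000 LS?T → r5=0x1f
[9] flags=1000 CC?T → r5=0xbd

VAL = 0xbd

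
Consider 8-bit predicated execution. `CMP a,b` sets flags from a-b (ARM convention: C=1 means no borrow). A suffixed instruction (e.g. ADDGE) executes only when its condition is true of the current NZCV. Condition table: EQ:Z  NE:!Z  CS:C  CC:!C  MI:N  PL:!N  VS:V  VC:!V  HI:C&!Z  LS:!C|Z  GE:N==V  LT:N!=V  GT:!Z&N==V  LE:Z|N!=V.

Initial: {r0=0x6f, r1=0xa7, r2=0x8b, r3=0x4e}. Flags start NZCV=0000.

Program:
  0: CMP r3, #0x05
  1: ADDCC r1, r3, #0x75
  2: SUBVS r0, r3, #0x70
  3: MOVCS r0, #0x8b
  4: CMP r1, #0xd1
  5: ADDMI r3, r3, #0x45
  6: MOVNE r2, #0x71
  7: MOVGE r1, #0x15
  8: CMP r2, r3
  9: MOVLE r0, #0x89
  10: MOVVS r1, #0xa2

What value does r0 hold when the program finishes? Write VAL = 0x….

[0] flags=0010 → (cmp)
[1] flags=0010 CC?F → skip
[2] flags=0010 VS?F → skip
[3] flags=0010 CS?T → r0=0x8b
[4] flags=1000 → (cmp)
[5] flags=1000 MI?T → r3=0x93
[6] flags=1000 NE?T → r2=0x71
[7] flags=1000 GE?F → skip
[8] flags=1001 → (cmp)
[9] flags=1001 LE?F → skip
[10] flags=1001 VS?T → r1=0xa2

VAL = 0x8b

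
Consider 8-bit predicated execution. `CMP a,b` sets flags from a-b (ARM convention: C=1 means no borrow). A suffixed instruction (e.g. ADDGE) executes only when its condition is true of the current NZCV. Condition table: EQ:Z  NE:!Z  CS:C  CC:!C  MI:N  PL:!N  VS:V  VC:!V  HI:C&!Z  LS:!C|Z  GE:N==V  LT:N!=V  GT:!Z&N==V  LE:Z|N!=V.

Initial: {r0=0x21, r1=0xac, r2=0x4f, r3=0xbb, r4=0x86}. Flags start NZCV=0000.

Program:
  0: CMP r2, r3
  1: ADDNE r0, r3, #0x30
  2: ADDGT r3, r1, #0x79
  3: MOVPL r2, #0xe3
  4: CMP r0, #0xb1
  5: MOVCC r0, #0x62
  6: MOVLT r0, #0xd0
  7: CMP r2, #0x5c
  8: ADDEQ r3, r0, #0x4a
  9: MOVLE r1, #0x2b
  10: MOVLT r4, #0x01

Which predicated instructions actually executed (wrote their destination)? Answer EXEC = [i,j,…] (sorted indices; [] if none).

[0] flags=1001 → (cmp)
[1] flags=1001 NE?T → r0=0xeb
[2] flags=1001 GT?T → r3=0x25
[3] flags=1001 PL?F → skip
[4] flags=0010 → (cmp)
[5] flags=0010 CC?F → skip
[6] flags=0010 LT?F → skip
[7] flags=1000 → (cmp)
[8] flags=1000 EQ?F → skip
[9] flags=1000 LE?T → r1=0x2b
[10] flags=1000 LT?T → r4=0x01

EXEC = [1,2,9,10]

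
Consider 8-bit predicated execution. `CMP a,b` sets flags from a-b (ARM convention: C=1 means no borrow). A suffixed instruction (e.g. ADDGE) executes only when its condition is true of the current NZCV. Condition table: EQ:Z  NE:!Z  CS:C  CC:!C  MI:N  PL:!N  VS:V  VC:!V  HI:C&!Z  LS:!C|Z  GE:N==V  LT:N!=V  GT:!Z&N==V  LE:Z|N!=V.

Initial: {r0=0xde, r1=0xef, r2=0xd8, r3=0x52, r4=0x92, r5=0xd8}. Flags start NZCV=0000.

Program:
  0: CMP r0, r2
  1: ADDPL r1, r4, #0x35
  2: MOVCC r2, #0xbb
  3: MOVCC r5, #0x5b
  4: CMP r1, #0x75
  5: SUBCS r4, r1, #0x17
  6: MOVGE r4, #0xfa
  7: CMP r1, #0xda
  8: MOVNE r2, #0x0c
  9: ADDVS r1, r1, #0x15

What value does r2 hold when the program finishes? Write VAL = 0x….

0: ✓ CMP  NZCV=0010
1: ✓ ADDPL  r1←0xc7
2: · MOVCC
3: · MOVCC
4: ✓ CMP  NZCV=0011
5: ✓ SUBCS  r4←0xb0
6: · MOVGE
7: ✓ CMP  NZCV=1000
8: ✓ MOVNE  r2←0x0c
9: · ADDVS

VAL = 0x0c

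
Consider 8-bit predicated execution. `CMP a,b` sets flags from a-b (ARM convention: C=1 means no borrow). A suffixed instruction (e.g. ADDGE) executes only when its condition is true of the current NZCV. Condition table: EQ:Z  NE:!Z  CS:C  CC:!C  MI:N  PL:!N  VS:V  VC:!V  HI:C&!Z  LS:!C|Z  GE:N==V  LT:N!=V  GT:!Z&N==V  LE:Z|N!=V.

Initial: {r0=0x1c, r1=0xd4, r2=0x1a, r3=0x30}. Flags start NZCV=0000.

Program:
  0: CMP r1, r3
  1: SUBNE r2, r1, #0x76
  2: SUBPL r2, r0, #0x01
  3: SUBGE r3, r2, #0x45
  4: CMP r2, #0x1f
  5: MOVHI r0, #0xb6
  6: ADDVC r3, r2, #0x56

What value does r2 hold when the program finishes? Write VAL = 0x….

0: ✓ CMP  NZCV=1010
1: ✓ SUBNE  r2←0x5e
2: · SUBPL
3: · SUBGE
4: ✓ CMP  NZCV=0010
5: ✓ MOVHI  r0←0xb6
6: ✓ ADDVC  r3←0xb4

VAL = 0x5e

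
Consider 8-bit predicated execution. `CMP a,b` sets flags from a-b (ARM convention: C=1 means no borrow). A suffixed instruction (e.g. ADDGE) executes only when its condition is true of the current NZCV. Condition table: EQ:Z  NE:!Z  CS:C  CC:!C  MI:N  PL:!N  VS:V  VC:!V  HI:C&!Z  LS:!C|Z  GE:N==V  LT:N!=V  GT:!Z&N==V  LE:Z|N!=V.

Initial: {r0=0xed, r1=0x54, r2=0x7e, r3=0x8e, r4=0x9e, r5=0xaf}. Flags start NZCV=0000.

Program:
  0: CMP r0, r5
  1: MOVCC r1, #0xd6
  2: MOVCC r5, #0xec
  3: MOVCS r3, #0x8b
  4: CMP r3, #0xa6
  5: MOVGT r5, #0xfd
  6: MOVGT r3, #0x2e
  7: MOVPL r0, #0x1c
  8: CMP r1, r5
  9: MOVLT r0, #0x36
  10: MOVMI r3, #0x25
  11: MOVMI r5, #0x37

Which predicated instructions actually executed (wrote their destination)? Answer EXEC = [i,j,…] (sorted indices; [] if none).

EXEC = [3,10,11]

0: ✓ CMP  NZCV=0010
1: · MOVCC
2: · MOVCC
3: ✓ MOVCS  r3←0x8b
4: ✓ CMP  NZCV=1000
5: · MOVGT
6: · MOVGT
7: · MOVPL
8: ✓ CMP  NZCV=1001
9: · MOVLT
10: ✓ MOVMI  r3←0x25
11: ✓ MOVMI  r5←0x37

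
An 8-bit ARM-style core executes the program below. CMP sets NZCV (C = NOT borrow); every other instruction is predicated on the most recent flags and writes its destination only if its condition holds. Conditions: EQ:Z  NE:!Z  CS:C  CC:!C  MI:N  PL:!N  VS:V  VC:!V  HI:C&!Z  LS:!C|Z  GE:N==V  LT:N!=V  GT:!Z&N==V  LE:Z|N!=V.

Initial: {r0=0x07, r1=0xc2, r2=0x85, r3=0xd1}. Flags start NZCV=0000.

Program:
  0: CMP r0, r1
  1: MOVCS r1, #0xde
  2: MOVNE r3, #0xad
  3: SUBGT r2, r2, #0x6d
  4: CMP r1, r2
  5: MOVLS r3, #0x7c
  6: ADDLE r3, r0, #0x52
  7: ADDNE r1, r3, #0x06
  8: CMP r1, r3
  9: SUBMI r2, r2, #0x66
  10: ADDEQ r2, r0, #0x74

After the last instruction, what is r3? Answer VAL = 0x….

VAL = 0x59

[0] flags=0000 → (cmp)
[1] flags=0000 CS?F → skip
[2] flags=0000 NE?T → r3=0xad
[3] flags=0000 GT?T → r2=0x18
[4] flags=1010 → (cmp)
[5] flags=1010 LS?F → skip
[6] flags=1010 LE?T → r3=0x59
[7] flags=1010 NE?T → r1=0x5f
[8] flags=0010 → (cmp)
[9] flags=0010 MI?F → skip
[10] flags=0010 EQ?F → skip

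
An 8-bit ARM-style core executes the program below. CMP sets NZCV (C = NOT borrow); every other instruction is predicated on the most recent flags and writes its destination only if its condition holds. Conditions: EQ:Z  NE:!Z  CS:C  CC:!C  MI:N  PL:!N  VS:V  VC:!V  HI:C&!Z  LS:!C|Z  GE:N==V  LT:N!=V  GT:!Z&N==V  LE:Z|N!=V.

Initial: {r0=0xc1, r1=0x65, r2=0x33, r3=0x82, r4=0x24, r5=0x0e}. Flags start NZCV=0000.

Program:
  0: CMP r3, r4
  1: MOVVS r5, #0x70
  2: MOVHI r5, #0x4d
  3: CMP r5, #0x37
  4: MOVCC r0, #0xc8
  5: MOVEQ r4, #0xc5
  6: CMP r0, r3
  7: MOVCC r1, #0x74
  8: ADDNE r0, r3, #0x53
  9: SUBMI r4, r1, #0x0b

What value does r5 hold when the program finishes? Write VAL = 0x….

0: ✓ CMP  NZCV=0011
1: ✓ MOVVS  r5←0x70
2: ✓ MOVHI  r5←0x4d
3: ✓ CMP  NZCV=0010
4: · MOVCC
5: · MOVEQ
6: ✓ CMP  NZCV=0010
7: · MOVCC
8: ✓ ADDNE  r0←0xd5
9: · SUBMI

VAL = 0x4d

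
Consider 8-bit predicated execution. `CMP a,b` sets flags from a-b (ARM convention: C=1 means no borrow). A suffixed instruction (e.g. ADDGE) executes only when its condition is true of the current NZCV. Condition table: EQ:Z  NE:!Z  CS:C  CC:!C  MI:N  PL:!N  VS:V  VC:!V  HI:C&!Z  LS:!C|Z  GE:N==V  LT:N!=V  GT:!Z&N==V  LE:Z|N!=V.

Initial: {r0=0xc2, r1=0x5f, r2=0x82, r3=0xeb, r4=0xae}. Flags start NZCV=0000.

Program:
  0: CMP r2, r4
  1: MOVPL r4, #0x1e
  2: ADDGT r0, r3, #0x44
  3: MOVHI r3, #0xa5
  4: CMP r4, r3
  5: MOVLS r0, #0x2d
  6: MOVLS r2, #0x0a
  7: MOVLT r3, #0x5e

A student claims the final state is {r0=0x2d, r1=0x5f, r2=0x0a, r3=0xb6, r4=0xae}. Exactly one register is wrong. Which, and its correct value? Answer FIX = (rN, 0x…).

[0] flags=1000 → (cmp)
[1] flags=1000 PL?F → skip
[2] flags=1000 GT?F → skip
[3] flags=1000 HI?F → skip
[4] flags=1000 → (cmp)
[5] flags=1000 LS?T → r0=0x2d
[6] flags=1000 LS?T → r2=0x0a
[7] flags=1000 LT?T → r3=0x5e

FIX = (r3, 0x5e)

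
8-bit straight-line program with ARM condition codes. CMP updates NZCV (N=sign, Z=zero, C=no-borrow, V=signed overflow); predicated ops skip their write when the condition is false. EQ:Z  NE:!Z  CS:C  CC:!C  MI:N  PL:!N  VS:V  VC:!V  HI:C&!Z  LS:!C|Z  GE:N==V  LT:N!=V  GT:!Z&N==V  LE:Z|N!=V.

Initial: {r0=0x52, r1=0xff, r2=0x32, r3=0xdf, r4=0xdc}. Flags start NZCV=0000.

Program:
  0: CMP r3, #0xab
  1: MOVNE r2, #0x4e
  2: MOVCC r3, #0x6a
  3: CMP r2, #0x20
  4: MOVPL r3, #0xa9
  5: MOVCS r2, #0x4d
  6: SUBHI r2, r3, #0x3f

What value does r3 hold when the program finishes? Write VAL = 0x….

0: ✓ CMP  NZCV=0010
1: ✓ MOVNE  r2←0x4e
2: · MOVCC
3: ✓ CMP  NZCV=0010
4: ✓ MOVPL  r3←0xa9
5: ✓ MOVCS  r2←0x4d
6: ✓ SUBHI  r2←0x6a

VAL = 0xa9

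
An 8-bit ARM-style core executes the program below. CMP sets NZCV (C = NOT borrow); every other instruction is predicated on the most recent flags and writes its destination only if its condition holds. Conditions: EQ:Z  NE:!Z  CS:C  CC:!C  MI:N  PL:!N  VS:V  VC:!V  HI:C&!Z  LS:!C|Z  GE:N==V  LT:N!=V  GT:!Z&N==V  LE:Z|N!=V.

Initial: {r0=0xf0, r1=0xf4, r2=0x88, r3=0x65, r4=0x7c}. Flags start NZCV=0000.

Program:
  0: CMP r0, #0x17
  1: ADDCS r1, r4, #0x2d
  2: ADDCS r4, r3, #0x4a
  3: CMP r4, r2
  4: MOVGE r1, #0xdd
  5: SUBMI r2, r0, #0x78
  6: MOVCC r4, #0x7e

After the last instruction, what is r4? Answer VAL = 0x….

VAL = 0xaf

[0] flags=1010 → (cmp)
[1] flags=1010 CS?T → r1=0xa9
[2] flags=1010 CS?T → r4=0xaf
[3] flags=0010 → (cmp)
[4] flags=0010 GE?T → r1=0xdd
[5] flags=0010 MI?F → skip
[6] flags=0010 CC?F → skip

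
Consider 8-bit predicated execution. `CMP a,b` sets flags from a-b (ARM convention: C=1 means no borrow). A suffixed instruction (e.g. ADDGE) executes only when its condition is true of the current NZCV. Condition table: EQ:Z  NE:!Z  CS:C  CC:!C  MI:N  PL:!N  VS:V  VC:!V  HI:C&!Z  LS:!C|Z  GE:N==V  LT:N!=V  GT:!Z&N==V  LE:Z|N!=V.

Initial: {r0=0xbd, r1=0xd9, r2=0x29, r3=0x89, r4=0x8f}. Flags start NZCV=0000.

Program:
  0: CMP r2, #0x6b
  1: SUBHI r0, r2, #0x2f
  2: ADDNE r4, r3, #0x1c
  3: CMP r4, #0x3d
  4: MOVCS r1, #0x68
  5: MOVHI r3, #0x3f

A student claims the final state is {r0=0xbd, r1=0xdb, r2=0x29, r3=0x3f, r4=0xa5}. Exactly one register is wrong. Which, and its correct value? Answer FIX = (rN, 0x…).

FIX = (r1, 0x68)

[0] flags=1000 → (cmp)
[1] flags=1000 HI?F → skip
[2] flags=1000 NE?T → r4=0xa5
[3] flags=0011 → (cmp)
[4] flags=0011 CS?T → r1=0x68
[5] flags=0011 HI?T → r3=0x3f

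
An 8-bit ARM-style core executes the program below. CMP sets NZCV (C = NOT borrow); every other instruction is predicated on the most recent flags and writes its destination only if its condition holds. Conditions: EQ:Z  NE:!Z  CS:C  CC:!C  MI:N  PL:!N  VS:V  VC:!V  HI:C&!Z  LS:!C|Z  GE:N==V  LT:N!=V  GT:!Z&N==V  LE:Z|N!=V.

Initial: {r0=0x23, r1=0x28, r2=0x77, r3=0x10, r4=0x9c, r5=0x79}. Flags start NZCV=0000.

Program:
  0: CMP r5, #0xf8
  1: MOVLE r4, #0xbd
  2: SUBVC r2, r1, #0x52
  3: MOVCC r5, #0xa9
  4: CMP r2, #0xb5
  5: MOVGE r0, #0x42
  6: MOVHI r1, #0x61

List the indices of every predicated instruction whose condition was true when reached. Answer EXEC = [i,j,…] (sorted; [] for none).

0: ✓ CMP  NZCV=1001
1: · MOVLE
2: · SUBVC
3: ✓ MOVCC  r5←0xa9
4: ✓ CMP  NZCV=1001
5: ✓ MOVGE  r0←0x42
6: · MOVHI

EXEC = [3,5]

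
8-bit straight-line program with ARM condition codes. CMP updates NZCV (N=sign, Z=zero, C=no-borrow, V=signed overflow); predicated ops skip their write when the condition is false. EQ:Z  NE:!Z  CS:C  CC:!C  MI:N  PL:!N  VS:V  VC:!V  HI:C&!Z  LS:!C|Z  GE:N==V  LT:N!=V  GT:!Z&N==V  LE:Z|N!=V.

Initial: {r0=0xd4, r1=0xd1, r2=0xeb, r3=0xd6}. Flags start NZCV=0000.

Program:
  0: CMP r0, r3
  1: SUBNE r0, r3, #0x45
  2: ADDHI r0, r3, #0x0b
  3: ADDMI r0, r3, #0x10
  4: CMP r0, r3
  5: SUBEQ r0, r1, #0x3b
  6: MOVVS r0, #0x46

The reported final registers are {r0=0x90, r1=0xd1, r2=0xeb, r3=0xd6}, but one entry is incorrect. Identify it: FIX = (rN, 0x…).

[0] flags=1000 → (cmp)
[1] flags=1000 NE?T → r0=0x91
[2] flags=1000 HI?F → skip
[3] flags=1000 MI?T → r0=0xe6
[4] flags=0010 → (cmp)
[5] flags=0010 EQ?F → skip
[6] flags=0010 VS?F → skip

FIX = (r0, 0xe6)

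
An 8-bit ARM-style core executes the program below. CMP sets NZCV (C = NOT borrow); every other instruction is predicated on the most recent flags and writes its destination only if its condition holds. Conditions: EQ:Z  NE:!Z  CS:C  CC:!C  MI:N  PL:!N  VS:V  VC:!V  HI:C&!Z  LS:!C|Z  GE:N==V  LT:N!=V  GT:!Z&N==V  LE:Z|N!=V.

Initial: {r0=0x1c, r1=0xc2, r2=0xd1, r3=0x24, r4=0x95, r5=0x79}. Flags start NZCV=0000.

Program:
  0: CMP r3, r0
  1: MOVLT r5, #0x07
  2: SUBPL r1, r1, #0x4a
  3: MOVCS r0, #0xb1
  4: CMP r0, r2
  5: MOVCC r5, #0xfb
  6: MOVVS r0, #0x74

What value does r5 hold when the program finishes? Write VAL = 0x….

VAL = 0xfb

0: ✓ CMP  NZCV=0010
1: · MOVLT
2: ✓ SUBPL  r1←0x78
3: ✓ MOVCS  r0←0xb1
4: ✓ CMP  NZCV=1000
5: ✓ MOVCC  r5←0xfb
6: · MOVVS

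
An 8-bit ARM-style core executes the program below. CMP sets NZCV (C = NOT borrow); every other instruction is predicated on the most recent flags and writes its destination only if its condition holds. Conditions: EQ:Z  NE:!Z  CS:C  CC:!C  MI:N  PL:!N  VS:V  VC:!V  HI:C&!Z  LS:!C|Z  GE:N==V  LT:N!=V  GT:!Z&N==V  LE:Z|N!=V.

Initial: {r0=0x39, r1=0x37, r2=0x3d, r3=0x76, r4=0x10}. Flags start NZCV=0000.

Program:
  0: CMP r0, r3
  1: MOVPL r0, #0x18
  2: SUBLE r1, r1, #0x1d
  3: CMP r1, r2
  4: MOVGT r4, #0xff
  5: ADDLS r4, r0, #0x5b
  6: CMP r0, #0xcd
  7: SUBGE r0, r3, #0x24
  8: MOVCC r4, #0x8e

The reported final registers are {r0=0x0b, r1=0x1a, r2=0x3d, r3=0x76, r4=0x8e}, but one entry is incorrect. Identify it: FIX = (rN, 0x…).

[0] flags=1000 → (cmp)
[1] flags=1000 PL?F → skip
[2] flags=1000 LE?T → r1=0x1a
[3] flags=1000 → (cmp)
[4] flags=1000 GT?F → skip
[5] flags=1000 LS?T → r4=0x94
[6] flags=0000 → (cmp)
[7] flags=0000 GE?T → r0=0x52
[8] flags=0000 CC?T → r4=0x8e

FIX = (r0, 0x52)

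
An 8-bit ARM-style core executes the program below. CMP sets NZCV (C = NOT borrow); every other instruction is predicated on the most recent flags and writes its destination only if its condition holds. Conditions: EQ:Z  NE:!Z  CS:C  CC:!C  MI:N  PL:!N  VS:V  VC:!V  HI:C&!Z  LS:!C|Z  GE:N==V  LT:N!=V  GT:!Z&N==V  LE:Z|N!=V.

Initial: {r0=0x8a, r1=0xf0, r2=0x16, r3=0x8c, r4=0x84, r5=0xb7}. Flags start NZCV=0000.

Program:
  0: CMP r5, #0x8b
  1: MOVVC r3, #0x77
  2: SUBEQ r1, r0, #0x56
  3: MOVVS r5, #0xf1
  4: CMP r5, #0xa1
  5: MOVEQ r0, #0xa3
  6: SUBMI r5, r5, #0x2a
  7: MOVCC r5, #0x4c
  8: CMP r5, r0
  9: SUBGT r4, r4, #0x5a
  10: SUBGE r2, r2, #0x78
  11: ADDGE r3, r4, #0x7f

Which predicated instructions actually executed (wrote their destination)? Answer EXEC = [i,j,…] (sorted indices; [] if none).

EXEC = [1,9,10,11]

[0] flags=0010 → (cmp)
[1] flags=0010 VC?T → r3=0x77
[2] flags=0010 EQ?F → skip
[3] flags=0010 VS?F → skip
[4] flags=0010 → (cmp)
[5] flags=0010 EQ?F → skip
[6] flags=0010 MI?F → skip
[7] flags=0010 CC?F → skip
[8] flags=0010 → (cmp)
[9] flags=0010 GT?T → r4=0x2a
[10] flags=0010 GE?T → r2=0x9e
[11] flags=0010 GE?T → r3=0xa9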